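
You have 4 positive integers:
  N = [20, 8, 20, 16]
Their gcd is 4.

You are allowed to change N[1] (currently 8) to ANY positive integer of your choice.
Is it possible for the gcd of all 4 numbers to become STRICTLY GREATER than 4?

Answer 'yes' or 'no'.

Answer: no

Derivation:
Current gcd = 4
gcd of all OTHER numbers (without N[1]=8): gcd([20, 20, 16]) = 4
The new gcd after any change is gcd(4, new_value).
This can be at most 4.
Since 4 = old gcd 4, the gcd can only stay the same or decrease.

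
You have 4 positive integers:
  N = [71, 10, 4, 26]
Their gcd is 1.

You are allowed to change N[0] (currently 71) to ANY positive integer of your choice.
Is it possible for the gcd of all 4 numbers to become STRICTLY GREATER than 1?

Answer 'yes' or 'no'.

Answer: yes

Derivation:
Current gcd = 1
gcd of all OTHER numbers (without N[0]=71): gcd([10, 4, 26]) = 2
The new gcd after any change is gcd(2, new_value).
This can be at most 2.
Since 2 > old gcd 1, the gcd CAN increase (e.g., set N[0] = 2).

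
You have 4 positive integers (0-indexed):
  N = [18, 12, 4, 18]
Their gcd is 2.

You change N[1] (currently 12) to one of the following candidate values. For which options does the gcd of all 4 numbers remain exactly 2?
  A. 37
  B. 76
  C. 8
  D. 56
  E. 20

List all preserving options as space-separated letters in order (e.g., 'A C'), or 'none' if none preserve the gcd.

Answer: B C D E

Derivation:
Old gcd = 2; gcd of others (without N[1]) = 2
New gcd for candidate v: gcd(2, v). Preserves old gcd iff gcd(2, v) = 2.
  Option A: v=37, gcd(2,37)=1 -> changes
  Option B: v=76, gcd(2,76)=2 -> preserves
  Option C: v=8, gcd(2,8)=2 -> preserves
  Option D: v=56, gcd(2,56)=2 -> preserves
  Option E: v=20, gcd(2,20)=2 -> preserves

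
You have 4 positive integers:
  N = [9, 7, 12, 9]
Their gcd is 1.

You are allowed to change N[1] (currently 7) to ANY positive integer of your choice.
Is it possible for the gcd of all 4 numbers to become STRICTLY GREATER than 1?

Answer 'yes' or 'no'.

Answer: yes

Derivation:
Current gcd = 1
gcd of all OTHER numbers (without N[1]=7): gcd([9, 12, 9]) = 3
The new gcd after any change is gcd(3, new_value).
This can be at most 3.
Since 3 > old gcd 1, the gcd CAN increase (e.g., set N[1] = 3).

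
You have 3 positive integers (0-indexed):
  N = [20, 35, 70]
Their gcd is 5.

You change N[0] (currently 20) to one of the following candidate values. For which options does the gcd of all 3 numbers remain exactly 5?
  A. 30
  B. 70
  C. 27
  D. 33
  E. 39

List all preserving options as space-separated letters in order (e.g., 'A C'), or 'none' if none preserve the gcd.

Answer: A

Derivation:
Old gcd = 5; gcd of others (without N[0]) = 35
New gcd for candidate v: gcd(35, v). Preserves old gcd iff gcd(35, v) = 5.
  Option A: v=30, gcd(35,30)=5 -> preserves
  Option B: v=70, gcd(35,70)=35 -> changes
  Option C: v=27, gcd(35,27)=1 -> changes
  Option D: v=33, gcd(35,33)=1 -> changes
  Option E: v=39, gcd(35,39)=1 -> changes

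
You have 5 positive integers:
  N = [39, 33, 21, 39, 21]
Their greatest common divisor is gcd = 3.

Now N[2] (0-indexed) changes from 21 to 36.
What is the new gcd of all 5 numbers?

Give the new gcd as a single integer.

Numbers: [39, 33, 21, 39, 21], gcd = 3
Change: index 2, 21 -> 36
gcd of the OTHER numbers (without index 2): gcd([39, 33, 39, 21]) = 3
New gcd = gcd(g_others, new_val) = gcd(3, 36) = 3

Answer: 3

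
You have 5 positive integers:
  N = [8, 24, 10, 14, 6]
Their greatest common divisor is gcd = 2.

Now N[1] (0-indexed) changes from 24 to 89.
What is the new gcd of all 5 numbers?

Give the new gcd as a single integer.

Numbers: [8, 24, 10, 14, 6], gcd = 2
Change: index 1, 24 -> 89
gcd of the OTHER numbers (without index 1): gcd([8, 10, 14, 6]) = 2
New gcd = gcd(g_others, new_val) = gcd(2, 89) = 1

Answer: 1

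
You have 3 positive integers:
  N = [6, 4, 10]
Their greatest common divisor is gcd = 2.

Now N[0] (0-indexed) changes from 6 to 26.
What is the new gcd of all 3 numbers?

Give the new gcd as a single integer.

Answer: 2

Derivation:
Numbers: [6, 4, 10], gcd = 2
Change: index 0, 6 -> 26
gcd of the OTHER numbers (without index 0): gcd([4, 10]) = 2
New gcd = gcd(g_others, new_val) = gcd(2, 26) = 2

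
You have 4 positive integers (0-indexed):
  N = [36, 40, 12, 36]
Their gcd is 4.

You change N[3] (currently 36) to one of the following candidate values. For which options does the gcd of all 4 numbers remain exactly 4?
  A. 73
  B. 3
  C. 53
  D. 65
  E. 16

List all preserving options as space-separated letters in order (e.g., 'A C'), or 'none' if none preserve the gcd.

Answer: E

Derivation:
Old gcd = 4; gcd of others (without N[3]) = 4
New gcd for candidate v: gcd(4, v). Preserves old gcd iff gcd(4, v) = 4.
  Option A: v=73, gcd(4,73)=1 -> changes
  Option B: v=3, gcd(4,3)=1 -> changes
  Option C: v=53, gcd(4,53)=1 -> changes
  Option D: v=65, gcd(4,65)=1 -> changes
  Option E: v=16, gcd(4,16)=4 -> preserves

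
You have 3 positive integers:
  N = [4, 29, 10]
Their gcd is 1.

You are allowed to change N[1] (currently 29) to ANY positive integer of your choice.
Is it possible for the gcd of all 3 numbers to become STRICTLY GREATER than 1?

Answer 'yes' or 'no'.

Answer: yes

Derivation:
Current gcd = 1
gcd of all OTHER numbers (without N[1]=29): gcd([4, 10]) = 2
The new gcd after any change is gcd(2, new_value).
This can be at most 2.
Since 2 > old gcd 1, the gcd CAN increase (e.g., set N[1] = 2).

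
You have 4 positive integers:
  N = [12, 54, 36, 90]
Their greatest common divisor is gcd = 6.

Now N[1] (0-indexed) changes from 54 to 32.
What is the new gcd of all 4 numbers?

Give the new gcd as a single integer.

Numbers: [12, 54, 36, 90], gcd = 6
Change: index 1, 54 -> 32
gcd of the OTHER numbers (without index 1): gcd([12, 36, 90]) = 6
New gcd = gcd(g_others, new_val) = gcd(6, 32) = 2

Answer: 2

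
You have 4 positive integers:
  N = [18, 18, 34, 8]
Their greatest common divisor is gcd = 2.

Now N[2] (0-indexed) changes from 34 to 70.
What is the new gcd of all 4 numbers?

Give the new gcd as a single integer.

Answer: 2

Derivation:
Numbers: [18, 18, 34, 8], gcd = 2
Change: index 2, 34 -> 70
gcd of the OTHER numbers (without index 2): gcd([18, 18, 8]) = 2
New gcd = gcd(g_others, new_val) = gcd(2, 70) = 2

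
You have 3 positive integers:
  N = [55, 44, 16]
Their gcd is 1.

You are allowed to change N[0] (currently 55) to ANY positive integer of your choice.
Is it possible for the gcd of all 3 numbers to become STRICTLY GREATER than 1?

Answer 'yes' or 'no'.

Current gcd = 1
gcd of all OTHER numbers (without N[0]=55): gcd([44, 16]) = 4
The new gcd after any change is gcd(4, new_value).
This can be at most 4.
Since 4 > old gcd 1, the gcd CAN increase (e.g., set N[0] = 4).

Answer: yes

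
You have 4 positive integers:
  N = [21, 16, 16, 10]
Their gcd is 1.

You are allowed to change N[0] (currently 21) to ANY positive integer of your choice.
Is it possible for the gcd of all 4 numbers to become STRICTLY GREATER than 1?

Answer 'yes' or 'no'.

Current gcd = 1
gcd of all OTHER numbers (without N[0]=21): gcd([16, 16, 10]) = 2
The new gcd after any change is gcd(2, new_value).
This can be at most 2.
Since 2 > old gcd 1, the gcd CAN increase (e.g., set N[0] = 2).

Answer: yes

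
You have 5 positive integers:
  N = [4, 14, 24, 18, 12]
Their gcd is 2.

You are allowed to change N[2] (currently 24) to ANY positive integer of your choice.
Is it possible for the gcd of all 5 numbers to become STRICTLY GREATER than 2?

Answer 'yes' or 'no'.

Current gcd = 2
gcd of all OTHER numbers (without N[2]=24): gcd([4, 14, 18, 12]) = 2
The new gcd after any change is gcd(2, new_value).
This can be at most 2.
Since 2 = old gcd 2, the gcd can only stay the same or decrease.

Answer: no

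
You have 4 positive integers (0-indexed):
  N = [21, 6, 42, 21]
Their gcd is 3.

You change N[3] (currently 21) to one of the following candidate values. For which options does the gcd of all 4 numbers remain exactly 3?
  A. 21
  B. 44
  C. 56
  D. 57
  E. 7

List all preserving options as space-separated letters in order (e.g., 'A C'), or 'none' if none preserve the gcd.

Old gcd = 3; gcd of others (without N[3]) = 3
New gcd for candidate v: gcd(3, v). Preserves old gcd iff gcd(3, v) = 3.
  Option A: v=21, gcd(3,21)=3 -> preserves
  Option B: v=44, gcd(3,44)=1 -> changes
  Option C: v=56, gcd(3,56)=1 -> changes
  Option D: v=57, gcd(3,57)=3 -> preserves
  Option E: v=7, gcd(3,7)=1 -> changes

Answer: A D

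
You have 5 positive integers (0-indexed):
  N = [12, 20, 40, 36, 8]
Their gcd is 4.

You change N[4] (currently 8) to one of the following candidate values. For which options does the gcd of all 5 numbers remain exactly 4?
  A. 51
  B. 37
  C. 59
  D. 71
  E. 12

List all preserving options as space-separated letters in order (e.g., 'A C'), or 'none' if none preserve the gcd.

Answer: E

Derivation:
Old gcd = 4; gcd of others (without N[4]) = 4
New gcd for candidate v: gcd(4, v). Preserves old gcd iff gcd(4, v) = 4.
  Option A: v=51, gcd(4,51)=1 -> changes
  Option B: v=37, gcd(4,37)=1 -> changes
  Option C: v=59, gcd(4,59)=1 -> changes
  Option D: v=71, gcd(4,71)=1 -> changes
  Option E: v=12, gcd(4,12)=4 -> preserves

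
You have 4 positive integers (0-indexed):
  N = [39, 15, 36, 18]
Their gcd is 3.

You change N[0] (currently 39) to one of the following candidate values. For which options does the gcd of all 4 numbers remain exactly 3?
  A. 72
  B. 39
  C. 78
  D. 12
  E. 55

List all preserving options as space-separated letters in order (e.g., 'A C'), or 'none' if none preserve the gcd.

Answer: A B C D

Derivation:
Old gcd = 3; gcd of others (without N[0]) = 3
New gcd for candidate v: gcd(3, v). Preserves old gcd iff gcd(3, v) = 3.
  Option A: v=72, gcd(3,72)=3 -> preserves
  Option B: v=39, gcd(3,39)=3 -> preserves
  Option C: v=78, gcd(3,78)=3 -> preserves
  Option D: v=12, gcd(3,12)=3 -> preserves
  Option E: v=55, gcd(3,55)=1 -> changes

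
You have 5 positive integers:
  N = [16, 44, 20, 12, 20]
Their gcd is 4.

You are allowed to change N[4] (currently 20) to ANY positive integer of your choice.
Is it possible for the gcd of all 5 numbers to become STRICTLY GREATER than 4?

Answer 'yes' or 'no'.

Current gcd = 4
gcd of all OTHER numbers (without N[4]=20): gcd([16, 44, 20, 12]) = 4
The new gcd after any change is gcd(4, new_value).
This can be at most 4.
Since 4 = old gcd 4, the gcd can only stay the same or decrease.

Answer: no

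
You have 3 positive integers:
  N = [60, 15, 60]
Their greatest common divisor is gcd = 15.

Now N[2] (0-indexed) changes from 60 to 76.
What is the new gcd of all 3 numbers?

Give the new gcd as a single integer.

Answer: 1

Derivation:
Numbers: [60, 15, 60], gcd = 15
Change: index 2, 60 -> 76
gcd of the OTHER numbers (without index 2): gcd([60, 15]) = 15
New gcd = gcd(g_others, new_val) = gcd(15, 76) = 1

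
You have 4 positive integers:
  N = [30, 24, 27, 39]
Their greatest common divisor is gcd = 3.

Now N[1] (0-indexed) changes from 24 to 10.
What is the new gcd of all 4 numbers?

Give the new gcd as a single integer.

Numbers: [30, 24, 27, 39], gcd = 3
Change: index 1, 24 -> 10
gcd of the OTHER numbers (without index 1): gcd([30, 27, 39]) = 3
New gcd = gcd(g_others, new_val) = gcd(3, 10) = 1

Answer: 1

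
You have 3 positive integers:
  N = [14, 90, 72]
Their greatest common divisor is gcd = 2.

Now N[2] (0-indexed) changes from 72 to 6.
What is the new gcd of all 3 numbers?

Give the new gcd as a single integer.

Numbers: [14, 90, 72], gcd = 2
Change: index 2, 72 -> 6
gcd of the OTHER numbers (without index 2): gcd([14, 90]) = 2
New gcd = gcd(g_others, new_val) = gcd(2, 6) = 2

Answer: 2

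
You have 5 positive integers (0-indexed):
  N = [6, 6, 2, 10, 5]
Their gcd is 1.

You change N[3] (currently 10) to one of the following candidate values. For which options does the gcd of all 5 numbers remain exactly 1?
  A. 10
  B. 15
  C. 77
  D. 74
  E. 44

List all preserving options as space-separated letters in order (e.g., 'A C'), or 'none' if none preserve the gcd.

Old gcd = 1; gcd of others (without N[3]) = 1
New gcd for candidate v: gcd(1, v). Preserves old gcd iff gcd(1, v) = 1.
  Option A: v=10, gcd(1,10)=1 -> preserves
  Option B: v=15, gcd(1,15)=1 -> preserves
  Option C: v=77, gcd(1,77)=1 -> preserves
  Option D: v=74, gcd(1,74)=1 -> preserves
  Option E: v=44, gcd(1,44)=1 -> preserves

Answer: A B C D E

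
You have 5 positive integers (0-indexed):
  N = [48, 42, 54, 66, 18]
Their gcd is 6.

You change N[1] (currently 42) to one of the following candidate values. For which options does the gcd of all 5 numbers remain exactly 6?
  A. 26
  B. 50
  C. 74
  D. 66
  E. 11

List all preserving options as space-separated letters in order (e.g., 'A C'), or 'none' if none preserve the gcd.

Old gcd = 6; gcd of others (without N[1]) = 6
New gcd for candidate v: gcd(6, v). Preserves old gcd iff gcd(6, v) = 6.
  Option A: v=26, gcd(6,26)=2 -> changes
  Option B: v=50, gcd(6,50)=2 -> changes
  Option C: v=74, gcd(6,74)=2 -> changes
  Option D: v=66, gcd(6,66)=6 -> preserves
  Option E: v=11, gcd(6,11)=1 -> changes

Answer: D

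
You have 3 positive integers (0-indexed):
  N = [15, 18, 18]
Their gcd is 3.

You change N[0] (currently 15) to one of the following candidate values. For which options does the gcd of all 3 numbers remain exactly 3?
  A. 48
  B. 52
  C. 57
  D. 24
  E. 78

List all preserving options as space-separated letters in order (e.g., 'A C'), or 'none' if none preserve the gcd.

Old gcd = 3; gcd of others (without N[0]) = 18
New gcd for candidate v: gcd(18, v). Preserves old gcd iff gcd(18, v) = 3.
  Option A: v=48, gcd(18,48)=6 -> changes
  Option B: v=52, gcd(18,52)=2 -> changes
  Option C: v=57, gcd(18,57)=3 -> preserves
  Option D: v=24, gcd(18,24)=6 -> changes
  Option E: v=78, gcd(18,78)=6 -> changes

Answer: C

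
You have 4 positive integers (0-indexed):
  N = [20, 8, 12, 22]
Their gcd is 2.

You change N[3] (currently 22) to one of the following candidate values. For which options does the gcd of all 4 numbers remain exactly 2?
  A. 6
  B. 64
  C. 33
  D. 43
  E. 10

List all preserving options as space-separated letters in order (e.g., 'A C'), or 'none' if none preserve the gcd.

Old gcd = 2; gcd of others (without N[3]) = 4
New gcd for candidate v: gcd(4, v). Preserves old gcd iff gcd(4, v) = 2.
  Option A: v=6, gcd(4,6)=2 -> preserves
  Option B: v=64, gcd(4,64)=4 -> changes
  Option C: v=33, gcd(4,33)=1 -> changes
  Option D: v=43, gcd(4,43)=1 -> changes
  Option E: v=10, gcd(4,10)=2 -> preserves

Answer: A E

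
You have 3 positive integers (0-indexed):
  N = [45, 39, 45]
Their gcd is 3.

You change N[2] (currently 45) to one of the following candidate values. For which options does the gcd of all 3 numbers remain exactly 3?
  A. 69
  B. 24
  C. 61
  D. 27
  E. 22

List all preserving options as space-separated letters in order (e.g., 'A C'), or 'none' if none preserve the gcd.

Answer: A B D

Derivation:
Old gcd = 3; gcd of others (without N[2]) = 3
New gcd for candidate v: gcd(3, v). Preserves old gcd iff gcd(3, v) = 3.
  Option A: v=69, gcd(3,69)=3 -> preserves
  Option B: v=24, gcd(3,24)=3 -> preserves
  Option C: v=61, gcd(3,61)=1 -> changes
  Option D: v=27, gcd(3,27)=3 -> preserves
  Option E: v=22, gcd(3,22)=1 -> changes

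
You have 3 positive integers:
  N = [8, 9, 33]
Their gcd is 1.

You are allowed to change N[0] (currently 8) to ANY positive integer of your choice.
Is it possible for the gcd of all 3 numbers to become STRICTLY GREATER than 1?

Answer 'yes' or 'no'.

Current gcd = 1
gcd of all OTHER numbers (without N[0]=8): gcd([9, 33]) = 3
The new gcd after any change is gcd(3, new_value).
This can be at most 3.
Since 3 > old gcd 1, the gcd CAN increase (e.g., set N[0] = 3).

Answer: yes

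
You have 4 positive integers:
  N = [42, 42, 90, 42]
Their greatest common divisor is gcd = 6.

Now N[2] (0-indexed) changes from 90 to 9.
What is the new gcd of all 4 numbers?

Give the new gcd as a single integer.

Answer: 3

Derivation:
Numbers: [42, 42, 90, 42], gcd = 6
Change: index 2, 90 -> 9
gcd of the OTHER numbers (without index 2): gcd([42, 42, 42]) = 42
New gcd = gcd(g_others, new_val) = gcd(42, 9) = 3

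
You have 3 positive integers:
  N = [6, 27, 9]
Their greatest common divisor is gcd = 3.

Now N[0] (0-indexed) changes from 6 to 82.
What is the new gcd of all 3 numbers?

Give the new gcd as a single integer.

Numbers: [6, 27, 9], gcd = 3
Change: index 0, 6 -> 82
gcd of the OTHER numbers (without index 0): gcd([27, 9]) = 9
New gcd = gcd(g_others, new_val) = gcd(9, 82) = 1

Answer: 1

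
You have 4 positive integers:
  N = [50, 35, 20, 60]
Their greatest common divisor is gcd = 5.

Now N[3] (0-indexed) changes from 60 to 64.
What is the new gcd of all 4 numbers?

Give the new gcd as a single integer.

Numbers: [50, 35, 20, 60], gcd = 5
Change: index 3, 60 -> 64
gcd of the OTHER numbers (without index 3): gcd([50, 35, 20]) = 5
New gcd = gcd(g_others, new_val) = gcd(5, 64) = 1

Answer: 1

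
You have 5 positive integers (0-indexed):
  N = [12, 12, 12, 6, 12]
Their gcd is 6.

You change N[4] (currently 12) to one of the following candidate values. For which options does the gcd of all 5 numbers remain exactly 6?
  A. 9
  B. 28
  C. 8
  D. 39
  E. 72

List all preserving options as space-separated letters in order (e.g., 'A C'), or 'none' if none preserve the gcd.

Old gcd = 6; gcd of others (without N[4]) = 6
New gcd for candidate v: gcd(6, v). Preserves old gcd iff gcd(6, v) = 6.
  Option A: v=9, gcd(6,9)=3 -> changes
  Option B: v=28, gcd(6,28)=2 -> changes
  Option C: v=8, gcd(6,8)=2 -> changes
  Option D: v=39, gcd(6,39)=3 -> changes
  Option E: v=72, gcd(6,72)=6 -> preserves

Answer: E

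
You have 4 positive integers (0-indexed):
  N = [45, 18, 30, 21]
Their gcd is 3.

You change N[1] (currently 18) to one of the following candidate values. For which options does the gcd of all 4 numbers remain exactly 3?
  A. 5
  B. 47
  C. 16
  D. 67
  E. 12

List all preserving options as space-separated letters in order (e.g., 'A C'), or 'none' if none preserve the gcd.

Old gcd = 3; gcd of others (without N[1]) = 3
New gcd for candidate v: gcd(3, v). Preserves old gcd iff gcd(3, v) = 3.
  Option A: v=5, gcd(3,5)=1 -> changes
  Option B: v=47, gcd(3,47)=1 -> changes
  Option C: v=16, gcd(3,16)=1 -> changes
  Option D: v=67, gcd(3,67)=1 -> changes
  Option E: v=12, gcd(3,12)=3 -> preserves

Answer: E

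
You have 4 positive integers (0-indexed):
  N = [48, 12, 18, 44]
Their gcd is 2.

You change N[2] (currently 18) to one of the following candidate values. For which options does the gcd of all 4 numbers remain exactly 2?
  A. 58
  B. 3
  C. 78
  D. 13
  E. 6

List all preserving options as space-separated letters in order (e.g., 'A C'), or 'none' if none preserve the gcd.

Old gcd = 2; gcd of others (without N[2]) = 4
New gcd for candidate v: gcd(4, v). Preserves old gcd iff gcd(4, v) = 2.
  Option A: v=58, gcd(4,58)=2 -> preserves
  Option B: v=3, gcd(4,3)=1 -> changes
  Option C: v=78, gcd(4,78)=2 -> preserves
  Option D: v=13, gcd(4,13)=1 -> changes
  Option E: v=6, gcd(4,6)=2 -> preserves

Answer: A C E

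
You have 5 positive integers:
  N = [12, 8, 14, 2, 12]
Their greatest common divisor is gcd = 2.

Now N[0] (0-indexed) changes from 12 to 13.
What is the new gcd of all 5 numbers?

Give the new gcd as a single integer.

Numbers: [12, 8, 14, 2, 12], gcd = 2
Change: index 0, 12 -> 13
gcd of the OTHER numbers (without index 0): gcd([8, 14, 2, 12]) = 2
New gcd = gcd(g_others, new_val) = gcd(2, 13) = 1

Answer: 1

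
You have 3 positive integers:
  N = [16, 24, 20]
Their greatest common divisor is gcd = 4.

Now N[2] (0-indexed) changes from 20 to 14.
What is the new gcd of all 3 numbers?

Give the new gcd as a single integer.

Numbers: [16, 24, 20], gcd = 4
Change: index 2, 20 -> 14
gcd of the OTHER numbers (without index 2): gcd([16, 24]) = 8
New gcd = gcd(g_others, new_val) = gcd(8, 14) = 2

Answer: 2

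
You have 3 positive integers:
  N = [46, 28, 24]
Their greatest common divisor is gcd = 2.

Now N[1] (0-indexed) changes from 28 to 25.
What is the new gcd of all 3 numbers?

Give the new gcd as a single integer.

Answer: 1

Derivation:
Numbers: [46, 28, 24], gcd = 2
Change: index 1, 28 -> 25
gcd of the OTHER numbers (without index 1): gcd([46, 24]) = 2
New gcd = gcd(g_others, new_val) = gcd(2, 25) = 1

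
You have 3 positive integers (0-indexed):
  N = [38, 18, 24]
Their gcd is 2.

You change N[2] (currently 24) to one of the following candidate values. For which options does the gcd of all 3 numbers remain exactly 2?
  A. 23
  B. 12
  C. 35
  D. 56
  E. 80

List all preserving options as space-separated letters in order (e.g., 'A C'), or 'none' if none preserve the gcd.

Answer: B D E

Derivation:
Old gcd = 2; gcd of others (without N[2]) = 2
New gcd for candidate v: gcd(2, v). Preserves old gcd iff gcd(2, v) = 2.
  Option A: v=23, gcd(2,23)=1 -> changes
  Option B: v=12, gcd(2,12)=2 -> preserves
  Option C: v=35, gcd(2,35)=1 -> changes
  Option D: v=56, gcd(2,56)=2 -> preserves
  Option E: v=80, gcd(2,80)=2 -> preserves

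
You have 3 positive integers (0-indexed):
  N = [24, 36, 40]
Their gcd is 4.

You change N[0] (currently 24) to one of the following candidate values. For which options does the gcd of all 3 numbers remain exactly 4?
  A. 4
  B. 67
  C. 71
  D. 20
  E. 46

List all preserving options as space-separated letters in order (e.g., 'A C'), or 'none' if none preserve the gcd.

Answer: A D

Derivation:
Old gcd = 4; gcd of others (without N[0]) = 4
New gcd for candidate v: gcd(4, v). Preserves old gcd iff gcd(4, v) = 4.
  Option A: v=4, gcd(4,4)=4 -> preserves
  Option B: v=67, gcd(4,67)=1 -> changes
  Option C: v=71, gcd(4,71)=1 -> changes
  Option D: v=20, gcd(4,20)=4 -> preserves
  Option E: v=46, gcd(4,46)=2 -> changes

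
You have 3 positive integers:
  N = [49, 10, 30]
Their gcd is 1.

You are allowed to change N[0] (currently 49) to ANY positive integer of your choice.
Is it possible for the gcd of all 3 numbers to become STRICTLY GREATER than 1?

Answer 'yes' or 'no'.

Answer: yes

Derivation:
Current gcd = 1
gcd of all OTHER numbers (without N[0]=49): gcd([10, 30]) = 10
The new gcd after any change is gcd(10, new_value).
This can be at most 10.
Since 10 > old gcd 1, the gcd CAN increase (e.g., set N[0] = 10).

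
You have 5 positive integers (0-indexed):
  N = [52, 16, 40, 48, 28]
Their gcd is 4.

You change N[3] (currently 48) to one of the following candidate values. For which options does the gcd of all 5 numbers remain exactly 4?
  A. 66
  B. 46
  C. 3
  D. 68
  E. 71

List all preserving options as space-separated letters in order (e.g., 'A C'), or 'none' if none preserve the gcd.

Old gcd = 4; gcd of others (without N[3]) = 4
New gcd for candidate v: gcd(4, v). Preserves old gcd iff gcd(4, v) = 4.
  Option A: v=66, gcd(4,66)=2 -> changes
  Option B: v=46, gcd(4,46)=2 -> changes
  Option C: v=3, gcd(4,3)=1 -> changes
  Option D: v=68, gcd(4,68)=4 -> preserves
  Option E: v=71, gcd(4,71)=1 -> changes

Answer: D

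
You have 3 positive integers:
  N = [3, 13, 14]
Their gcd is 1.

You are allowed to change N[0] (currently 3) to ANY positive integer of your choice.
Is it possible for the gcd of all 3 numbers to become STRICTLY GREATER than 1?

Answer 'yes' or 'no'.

Current gcd = 1
gcd of all OTHER numbers (without N[0]=3): gcd([13, 14]) = 1
The new gcd after any change is gcd(1, new_value).
This can be at most 1.
Since 1 = old gcd 1, the gcd can only stay the same or decrease.

Answer: no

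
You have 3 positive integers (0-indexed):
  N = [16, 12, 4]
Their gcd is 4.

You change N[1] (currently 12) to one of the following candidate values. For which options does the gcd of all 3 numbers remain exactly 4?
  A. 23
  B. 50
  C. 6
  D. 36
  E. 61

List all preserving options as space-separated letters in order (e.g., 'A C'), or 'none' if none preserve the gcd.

Old gcd = 4; gcd of others (without N[1]) = 4
New gcd for candidate v: gcd(4, v). Preserves old gcd iff gcd(4, v) = 4.
  Option A: v=23, gcd(4,23)=1 -> changes
  Option B: v=50, gcd(4,50)=2 -> changes
  Option C: v=6, gcd(4,6)=2 -> changes
  Option D: v=36, gcd(4,36)=4 -> preserves
  Option E: v=61, gcd(4,61)=1 -> changes

Answer: D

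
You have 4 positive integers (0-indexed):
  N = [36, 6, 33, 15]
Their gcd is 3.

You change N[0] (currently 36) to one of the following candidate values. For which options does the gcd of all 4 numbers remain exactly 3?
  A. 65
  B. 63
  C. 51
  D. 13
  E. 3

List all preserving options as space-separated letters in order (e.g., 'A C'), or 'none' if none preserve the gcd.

Old gcd = 3; gcd of others (without N[0]) = 3
New gcd for candidate v: gcd(3, v). Preserves old gcd iff gcd(3, v) = 3.
  Option A: v=65, gcd(3,65)=1 -> changes
  Option B: v=63, gcd(3,63)=3 -> preserves
  Option C: v=51, gcd(3,51)=3 -> preserves
  Option D: v=13, gcd(3,13)=1 -> changes
  Option E: v=3, gcd(3,3)=3 -> preserves

Answer: B C E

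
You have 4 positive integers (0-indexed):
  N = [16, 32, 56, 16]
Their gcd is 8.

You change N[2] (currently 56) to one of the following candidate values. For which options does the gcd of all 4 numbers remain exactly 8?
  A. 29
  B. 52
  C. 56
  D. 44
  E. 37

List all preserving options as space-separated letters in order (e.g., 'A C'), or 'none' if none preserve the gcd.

Answer: C

Derivation:
Old gcd = 8; gcd of others (without N[2]) = 16
New gcd for candidate v: gcd(16, v). Preserves old gcd iff gcd(16, v) = 8.
  Option A: v=29, gcd(16,29)=1 -> changes
  Option B: v=52, gcd(16,52)=4 -> changes
  Option C: v=56, gcd(16,56)=8 -> preserves
  Option D: v=44, gcd(16,44)=4 -> changes
  Option E: v=37, gcd(16,37)=1 -> changes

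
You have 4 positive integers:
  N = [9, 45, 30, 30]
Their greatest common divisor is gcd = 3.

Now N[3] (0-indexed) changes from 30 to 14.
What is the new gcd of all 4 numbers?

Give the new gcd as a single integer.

Answer: 1

Derivation:
Numbers: [9, 45, 30, 30], gcd = 3
Change: index 3, 30 -> 14
gcd of the OTHER numbers (without index 3): gcd([9, 45, 30]) = 3
New gcd = gcd(g_others, new_val) = gcd(3, 14) = 1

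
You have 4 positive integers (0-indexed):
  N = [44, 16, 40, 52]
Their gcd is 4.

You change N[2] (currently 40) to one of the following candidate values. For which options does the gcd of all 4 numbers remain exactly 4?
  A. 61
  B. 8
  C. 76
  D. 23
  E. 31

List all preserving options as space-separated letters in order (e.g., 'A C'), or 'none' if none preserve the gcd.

Answer: B C

Derivation:
Old gcd = 4; gcd of others (without N[2]) = 4
New gcd for candidate v: gcd(4, v). Preserves old gcd iff gcd(4, v) = 4.
  Option A: v=61, gcd(4,61)=1 -> changes
  Option B: v=8, gcd(4,8)=4 -> preserves
  Option C: v=76, gcd(4,76)=4 -> preserves
  Option D: v=23, gcd(4,23)=1 -> changes
  Option E: v=31, gcd(4,31)=1 -> changes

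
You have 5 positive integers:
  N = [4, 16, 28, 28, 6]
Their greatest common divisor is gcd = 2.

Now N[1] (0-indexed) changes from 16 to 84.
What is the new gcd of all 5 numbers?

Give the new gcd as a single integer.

Answer: 2

Derivation:
Numbers: [4, 16, 28, 28, 6], gcd = 2
Change: index 1, 16 -> 84
gcd of the OTHER numbers (without index 1): gcd([4, 28, 28, 6]) = 2
New gcd = gcd(g_others, new_val) = gcd(2, 84) = 2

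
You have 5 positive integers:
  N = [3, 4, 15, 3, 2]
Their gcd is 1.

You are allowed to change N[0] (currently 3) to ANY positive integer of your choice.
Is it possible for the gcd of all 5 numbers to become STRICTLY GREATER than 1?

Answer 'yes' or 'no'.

Current gcd = 1
gcd of all OTHER numbers (without N[0]=3): gcd([4, 15, 3, 2]) = 1
The new gcd after any change is gcd(1, new_value).
This can be at most 1.
Since 1 = old gcd 1, the gcd can only stay the same or decrease.

Answer: no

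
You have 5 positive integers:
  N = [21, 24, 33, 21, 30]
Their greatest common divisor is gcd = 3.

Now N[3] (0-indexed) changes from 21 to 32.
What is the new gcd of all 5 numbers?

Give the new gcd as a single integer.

Answer: 1

Derivation:
Numbers: [21, 24, 33, 21, 30], gcd = 3
Change: index 3, 21 -> 32
gcd of the OTHER numbers (without index 3): gcd([21, 24, 33, 30]) = 3
New gcd = gcd(g_others, new_val) = gcd(3, 32) = 1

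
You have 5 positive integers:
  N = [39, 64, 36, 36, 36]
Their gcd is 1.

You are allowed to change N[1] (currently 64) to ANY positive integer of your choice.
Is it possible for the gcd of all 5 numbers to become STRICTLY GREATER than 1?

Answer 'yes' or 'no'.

Answer: yes

Derivation:
Current gcd = 1
gcd of all OTHER numbers (without N[1]=64): gcd([39, 36, 36, 36]) = 3
The new gcd after any change is gcd(3, new_value).
This can be at most 3.
Since 3 > old gcd 1, the gcd CAN increase (e.g., set N[1] = 3).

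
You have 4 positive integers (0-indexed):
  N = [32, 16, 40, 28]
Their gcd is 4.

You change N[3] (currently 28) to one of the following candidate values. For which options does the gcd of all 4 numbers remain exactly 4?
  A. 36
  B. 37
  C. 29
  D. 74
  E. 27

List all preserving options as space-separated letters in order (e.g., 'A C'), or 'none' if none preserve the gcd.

Answer: A

Derivation:
Old gcd = 4; gcd of others (without N[3]) = 8
New gcd for candidate v: gcd(8, v). Preserves old gcd iff gcd(8, v) = 4.
  Option A: v=36, gcd(8,36)=4 -> preserves
  Option B: v=37, gcd(8,37)=1 -> changes
  Option C: v=29, gcd(8,29)=1 -> changes
  Option D: v=74, gcd(8,74)=2 -> changes
  Option E: v=27, gcd(8,27)=1 -> changes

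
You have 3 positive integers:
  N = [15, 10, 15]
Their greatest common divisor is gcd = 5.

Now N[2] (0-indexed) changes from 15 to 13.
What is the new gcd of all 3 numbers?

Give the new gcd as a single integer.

Numbers: [15, 10, 15], gcd = 5
Change: index 2, 15 -> 13
gcd of the OTHER numbers (without index 2): gcd([15, 10]) = 5
New gcd = gcd(g_others, new_val) = gcd(5, 13) = 1

Answer: 1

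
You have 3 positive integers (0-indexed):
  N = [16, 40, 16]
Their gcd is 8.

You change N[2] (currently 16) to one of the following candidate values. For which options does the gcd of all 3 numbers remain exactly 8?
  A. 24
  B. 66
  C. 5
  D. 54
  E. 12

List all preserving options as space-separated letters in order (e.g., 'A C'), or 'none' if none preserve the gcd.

Answer: A

Derivation:
Old gcd = 8; gcd of others (without N[2]) = 8
New gcd for candidate v: gcd(8, v). Preserves old gcd iff gcd(8, v) = 8.
  Option A: v=24, gcd(8,24)=8 -> preserves
  Option B: v=66, gcd(8,66)=2 -> changes
  Option C: v=5, gcd(8,5)=1 -> changes
  Option D: v=54, gcd(8,54)=2 -> changes
  Option E: v=12, gcd(8,12)=4 -> changes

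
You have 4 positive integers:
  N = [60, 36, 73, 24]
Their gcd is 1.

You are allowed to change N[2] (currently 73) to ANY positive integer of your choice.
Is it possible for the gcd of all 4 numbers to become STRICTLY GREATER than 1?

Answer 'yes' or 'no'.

Answer: yes

Derivation:
Current gcd = 1
gcd of all OTHER numbers (without N[2]=73): gcd([60, 36, 24]) = 12
The new gcd after any change is gcd(12, new_value).
This can be at most 12.
Since 12 > old gcd 1, the gcd CAN increase (e.g., set N[2] = 12).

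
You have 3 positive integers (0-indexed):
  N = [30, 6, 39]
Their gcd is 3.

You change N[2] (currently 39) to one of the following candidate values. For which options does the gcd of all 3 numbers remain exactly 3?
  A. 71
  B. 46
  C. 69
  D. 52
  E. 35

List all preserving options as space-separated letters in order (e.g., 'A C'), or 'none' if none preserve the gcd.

Answer: C

Derivation:
Old gcd = 3; gcd of others (without N[2]) = 6
New gcd for candidate v: gcd(6, v). Preserves old gcd iff gcd(6, v) = 3.
  Option A: v=71, gcd(6,71)=1 -> changes
  Option B: v=46, gcd(6,46)=2 -> changes
  Option C: v=69, gcd(6,69)=3 -> preserves
  Option D: v=52, gcd(6,52)=2 -> changes
  Option E: v=35, gcd(6,35)=1 -> changes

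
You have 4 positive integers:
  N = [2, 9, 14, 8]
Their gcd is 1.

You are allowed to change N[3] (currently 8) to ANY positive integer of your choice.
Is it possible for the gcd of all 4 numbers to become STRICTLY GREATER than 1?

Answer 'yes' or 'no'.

Current gcd = 1
gcd of all OTHER numbers (without N[3]=8): gcd([2, 9, 14]) = 1
The new gcd after any change is gcd(1, new_value).
This can be at most 1.
Since 1 = old gcd 1, the gcd can only stay the same or decrease.

Answer: no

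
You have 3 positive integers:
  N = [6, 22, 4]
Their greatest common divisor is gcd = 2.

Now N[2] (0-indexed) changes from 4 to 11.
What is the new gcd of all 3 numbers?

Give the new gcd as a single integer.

Numbers: [6, 22, 4], gcd = 2
Change: index 2, 4 -> 11
gcd of the OTHER numbers (without index 2): gcd([6, 22]) = 2
New gcd = gcd(g_others, new_val) = gcd(2, 11) = 1

Answer: 1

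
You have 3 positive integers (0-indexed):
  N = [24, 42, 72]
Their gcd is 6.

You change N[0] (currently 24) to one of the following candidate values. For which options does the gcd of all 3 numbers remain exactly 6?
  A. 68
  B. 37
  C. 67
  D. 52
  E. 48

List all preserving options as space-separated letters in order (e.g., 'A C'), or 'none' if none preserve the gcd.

Old gcd = 6; gcd of others (without N[0]) = 6
New gcd for candidate v: gcd(6, v). Preserves old gcd iff gcd(6, v) = 6.
  Option A: v=68, gcd(6,68)=2 -> changes
  Option B: v=37, gcd(6,37)=1 -> changes
  Option C: v=67, gcd(6,67)=1 -> changes
  Option D: v=52, gcd(6,52)=2 -> changes
  Option E: v=48, gcd(6,48)=6 -> preserves

Answer: E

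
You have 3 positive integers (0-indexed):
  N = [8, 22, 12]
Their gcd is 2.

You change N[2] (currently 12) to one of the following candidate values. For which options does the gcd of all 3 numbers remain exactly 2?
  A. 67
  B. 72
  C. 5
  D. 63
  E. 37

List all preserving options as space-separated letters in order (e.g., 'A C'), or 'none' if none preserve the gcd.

Old gcd = 2; gcd of others (without N[2]) = 2
New gcd for candidate v: gcd(2, v). Preserves old gcd iff gcd(2, v) = 2.
  Option A: v=67, gcd(2,67)=1 -> changes
  Option B: v=72, gcd(2,72)=2 -> preserves
  Option C: v=5, gcd(2,5)=1 -> changes
  Option D: v=63, gcd(2,63)=1 -> changes
  Option E: v=37, gcd(2,37)=1 -> changes

Answer: B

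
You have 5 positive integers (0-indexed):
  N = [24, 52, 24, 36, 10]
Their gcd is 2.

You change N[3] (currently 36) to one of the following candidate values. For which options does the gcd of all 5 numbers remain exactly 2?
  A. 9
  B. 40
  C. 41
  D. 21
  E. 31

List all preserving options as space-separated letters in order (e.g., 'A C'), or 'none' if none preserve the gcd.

Answer: B

Derivation:
Old gcd = 2; gcd of others (without N[3]) = 2
New gcd for candidate v: gcd(2, v). Preserves old gcd iff gcd(2, v) = 2.
  Option A: v=9, gcd(2,9)=1 -> changes
  Option B: v=40, gcd(2,40)=2 -> preserves
  Option C: v=41, gcd(2,41)=1 -> changes
  Option D: v=21, gcd(2,21)=1 -> changes
  Option E: v=31, gcd(2,31)=1 -> changes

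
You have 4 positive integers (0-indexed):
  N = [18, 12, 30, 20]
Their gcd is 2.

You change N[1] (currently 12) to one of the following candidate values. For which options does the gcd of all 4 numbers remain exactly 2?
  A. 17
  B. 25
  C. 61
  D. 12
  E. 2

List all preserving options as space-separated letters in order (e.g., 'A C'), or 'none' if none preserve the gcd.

Old gcd = 2; gcd of others (without N[1]) = 2
New gcd for candidate v: gcd(2, v). Preserves old gcd iff gcd(2, v) = 2.
  Option A: v=17, gcd(2,17)=1 -> changes
  Option B: v=25, gcd(2,25)=1 -> changes
  Option C: v=61, gcd(2,61)=1 -> changes
  Option D: v=12, gcd(2,12)=2 -> preserves
  Option E: v=2, gcd(2,2)=2 -> preserves

Answer: D E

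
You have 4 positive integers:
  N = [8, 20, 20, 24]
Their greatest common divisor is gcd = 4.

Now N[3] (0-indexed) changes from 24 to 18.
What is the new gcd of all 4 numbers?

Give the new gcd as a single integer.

Answer: 2

Derivation:
Numbers: [8, 20, 20, 24], gcd = 4
Change: index 3, 24 -> 18
gcd of the OTHER numbers (without index 3): gcd([8, 20, 20]) = 4
New gcd = gcd(g_others, new_val) = gcd(4, 18) = 2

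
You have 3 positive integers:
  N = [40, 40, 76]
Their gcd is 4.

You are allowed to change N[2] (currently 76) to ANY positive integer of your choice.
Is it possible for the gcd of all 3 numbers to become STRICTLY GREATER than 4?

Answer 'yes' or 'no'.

Answer: yes

Derivation:
Current gcd = 4
gcd of all OTHER numbers (without N[2]=76): gcd([40, 40]) = 40
The new gcd after any change is gcd(40, new_value).
This can be at most 40.
Since 40 > old gcd 4, the gcd CAN increase (e.g., set N[2] = 40).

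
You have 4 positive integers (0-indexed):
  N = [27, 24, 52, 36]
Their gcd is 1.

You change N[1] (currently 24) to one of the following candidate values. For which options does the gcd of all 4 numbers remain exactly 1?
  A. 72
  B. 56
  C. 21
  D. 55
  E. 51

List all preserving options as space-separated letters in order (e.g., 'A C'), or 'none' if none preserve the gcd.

Answer: A B C D E

Derivation:
Old gcd = 1; gcd of others (without N[1]) = 1
New gcd for candidate v: gcd(1, v). Preserves old gcd iff gcd(1, v) = 1.
  Option A: v=72, gcd(1,72)=1 -> preserves
  Option B: v=56, gcd(1,56)=1 -> preserves
  Option C: v=21, gcd(1,21)=1 -> preserves
  Option D: v=55, gcd(1,55)=1 -> preserves
  Option E: v=51, gcd(1,51)=1 -> preserves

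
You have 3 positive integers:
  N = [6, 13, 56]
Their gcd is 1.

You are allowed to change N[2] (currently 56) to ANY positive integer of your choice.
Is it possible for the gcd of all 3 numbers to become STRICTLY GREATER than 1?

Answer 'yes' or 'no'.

Answer: no

Derivation:
Current gcd = 1
gcd of all OTHER numbers (without N[2]=56): gcd([6, 13]) = 1
The new gcd after any change is gcd(1, new_value).
This can be at most 1.
Since 1 = old gcd 1, the gcd can only stay the same or decrease.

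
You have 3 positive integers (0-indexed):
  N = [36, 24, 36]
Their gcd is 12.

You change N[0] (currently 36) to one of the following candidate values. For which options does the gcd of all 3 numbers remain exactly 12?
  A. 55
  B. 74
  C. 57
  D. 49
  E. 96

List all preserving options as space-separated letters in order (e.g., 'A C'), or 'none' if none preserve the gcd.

Old gcd = 12; gcd of others (without N[0]) = 12
New gcd for candidate v: gcd(12, v). Preserves old gcd iff gcd(12, v) = 12.
  Option A: v=55, gcd(12,55)=1 -> changes
  Option B: v=74, gcd(12,74)=2 -> changes
  Option C: v=57, gcd(12,57)=3 -> changes
  Option D: v=49, gcd(12,49)=1 -> changes
  Option E: v=96, gcd(12,96)=12 -> preserves

Answer: E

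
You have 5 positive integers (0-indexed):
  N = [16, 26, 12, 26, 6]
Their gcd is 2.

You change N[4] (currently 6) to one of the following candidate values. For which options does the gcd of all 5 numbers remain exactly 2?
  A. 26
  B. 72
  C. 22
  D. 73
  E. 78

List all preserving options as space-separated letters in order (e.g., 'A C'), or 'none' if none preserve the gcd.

Old gcd = 2; gcd of others (without N[4]) = 2
New gcd for candidate v: gcd(2, v). Preserves old gcd iff gcd(2, v) = 2.
  Option A: v=26, gcd(2,26)=2 -> preserves
  Option B: v=72, gcd(2,72)=2 -> preserves
  Option C: v=22, gcd(2,22)=2 -> preserves
  Option D: v=73, gcd(2,73)=1 -> changes
  Option E: v=78, gcd(2,78)=2 -> preserves

Answer: A B C E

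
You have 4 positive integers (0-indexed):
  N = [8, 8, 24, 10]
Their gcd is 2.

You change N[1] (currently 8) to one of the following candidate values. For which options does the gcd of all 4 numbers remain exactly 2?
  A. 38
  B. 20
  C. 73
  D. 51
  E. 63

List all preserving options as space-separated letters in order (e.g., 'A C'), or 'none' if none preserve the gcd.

Answer: A B

Derivation:
Old gcd = 2; gcd of others (without N[1]) = 2
New gcd for candidate v: gcd(2, v). Preserves old gcd iff gcd(2, v) = 2.
  Option A: v=38, gcd(2,38)=2 -> preserves
  Option B: v=20, gcd(2,20)=2 -> preserves
  Option C: v=73, gcd(2,73)=1 -> changes
  Option D: v=51, gcd(2,51)=1 -> changes
  Option E: v=63, gcd(2,63)=1 -> changes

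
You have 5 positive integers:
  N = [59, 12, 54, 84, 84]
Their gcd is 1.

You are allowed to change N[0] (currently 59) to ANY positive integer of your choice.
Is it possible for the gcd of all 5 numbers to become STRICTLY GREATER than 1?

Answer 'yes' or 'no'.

Current gcd = 1
gcd of all OTHER numbers (without N[0]=59): gcd([12, 54, 84, 84]) = 6
The new gcd after any change is gcd(6, new_value).
This can be at most 6.
Since 6 > old gcd 1, the gcd CAN increase (e.g., set N[0] = 6).

Answer: yes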